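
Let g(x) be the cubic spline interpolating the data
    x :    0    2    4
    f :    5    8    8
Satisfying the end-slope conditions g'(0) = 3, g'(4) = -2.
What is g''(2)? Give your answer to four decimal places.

With m_i denoting the second derivative at x_i, h_i = 2, 2, and Δ_i = (y_(i+1) − y_i)/h_i = 3/2, 0:
  2·m_0 + 8·m_1 + 2·m_2 = 6(Δ_1 - Δ_0) = -9
Clamped end conditions give two more equations: 2h_0·m_0 + h_0·m_1 = 6(Δ_0 - g'(0)) = -9 and h_1·m_1 + 2h_1·m_2 = 6(g'(4) - Δ_1) = -12.
Forward elimination and back-substitution give m_0 = -19/8, m_1 = 1/4, m_2 = -25/8.

0.2500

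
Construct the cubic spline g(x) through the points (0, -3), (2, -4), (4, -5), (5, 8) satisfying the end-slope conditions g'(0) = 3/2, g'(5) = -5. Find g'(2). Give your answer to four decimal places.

-4.9348

Write σ_i for g''(x_i). With h_i = 2, 2, 1 and divided differences Δ_i = -1/2, -1/2, 13, the continuity of g' gives the tridiagonal system
  2·σ_0 + 8·σ_1 + 2·σ_2 = 6(Δ_1 - Δ_0) = 0
  2·σ_1 + 6·σ_2 + 1·σ_3 = 6(Δ_2 - Δ_1) = 81
Clamped end conditions give two more equations: 2h_0·σ_0 + h_0·σ_1 = 6(Δ_0 - g'(0)) = -12 and h_2·σ_2 + 2h_2·σ_3 = 6(g'(5) - Δ_2) = -108.
Solving: σ_0 = 10/23, σ_1 = -158/23, σ_2 = 622/23, σ_3 = -1553/23.
On [2, 4], g'(x) = b_1 + 2c_1·(x - 2) + 3d_1·(x - 2)² with b_1 = Δ_1 - h_1(2σ_1 + σ_2)/6 = -227/46, c_1 = σ_1/2 = -79/23, d_1 = (σ_2 - σ_1)/(6h_1) = 65/23. So g'(2) = -227/46.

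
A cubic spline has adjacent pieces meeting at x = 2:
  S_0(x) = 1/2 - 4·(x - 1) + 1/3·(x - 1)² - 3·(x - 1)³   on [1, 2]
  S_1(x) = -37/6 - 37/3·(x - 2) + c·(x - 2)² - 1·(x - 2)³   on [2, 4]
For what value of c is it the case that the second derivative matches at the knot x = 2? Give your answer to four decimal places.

-8.6667

S_0''(x) = 2/3 - 18·(x - 1), so S_0''(2) = -52/3. On the right, S_1''(2) = 2c, so c = -26/3.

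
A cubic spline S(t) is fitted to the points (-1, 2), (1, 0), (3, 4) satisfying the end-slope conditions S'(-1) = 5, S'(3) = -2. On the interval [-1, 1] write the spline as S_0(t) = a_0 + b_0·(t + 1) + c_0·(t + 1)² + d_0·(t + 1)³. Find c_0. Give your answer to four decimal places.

Put σ_i = S'' at the i-th knot. Here h = (2, 2) and Δ = (-1, 2), so the interior equations h_(i-1)·σ_(i-1) + 2(h_(i-1)+h_i)·σ_i + h_i·σ_(i+1) = 6(Δ_i − Δ_(i-1)) read
  2·σ_0 + 8·σ_1 + 2·σ_2 = 6(Δ_1 - Δ_0) = 18
Clamped end conditions give two more equations: 2h_0·σ_0 + h_0·σ_1 = 6(Δ_0 - S'(-1)) = -36 and h_1·σ_1 + 2h_1·σ_2 = 6(S'(3) - Δ_1) = -24.
Hence σ_0 = -13, σ_1 = 8, σ_2 = -10.
On [-1, 1], with S_0(t) = a_0 + b_0·(t + 1) + c_0·(t + 1)² + d_0·(t + 1)³: c_0 = σ_0/2 = -13/2, d_0 = (σ_1 - σ_0)/(6h_0) = 7/4, b_0 = Δ_0 - h_0(2σ_0 + σ_1)/6 = 5.

-6.5000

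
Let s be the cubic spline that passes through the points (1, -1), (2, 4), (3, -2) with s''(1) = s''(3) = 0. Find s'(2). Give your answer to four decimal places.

Let m_i = s''(x_i). Step sizes h_i = 1, 1; slopes of the chords Δ_i = (y_(i+1) - y_i)/h_i = 5, -6.
  1·m_0 + 4·m_1 + 1·m_2 = 6(Δ_1 - Δ_0) = -66
Natural end conditions: m_0 = m_2 = 0.
Solving the tridiagonal system: m_0 = 0, m_1 = -33/2, m_2 = 0.
On [2, 3], s'(x) = b_1 + 2c_1·(x - 2) + 3d_1·(x - 2)² with b_1 = Δ_1 - h_1(2m_1 + m_2)/6 = -1/2, c_1 = m_1/2 = -33/4, d_1 = (m_2 - m_1)/(6h_1) = 11/4. So s'(2) = -1/2.

-0.5000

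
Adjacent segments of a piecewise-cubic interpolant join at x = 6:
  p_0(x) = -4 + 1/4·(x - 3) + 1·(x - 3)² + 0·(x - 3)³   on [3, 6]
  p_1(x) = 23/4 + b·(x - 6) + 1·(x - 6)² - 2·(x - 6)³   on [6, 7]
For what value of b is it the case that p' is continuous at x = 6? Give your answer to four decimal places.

p_0'(x) = 1/4 + 2·(x - 3) + 0·(x - 3)², so p_0'(6) = 25/4. On the right, p_1'(6) = b, so b = 25/4.

6.2500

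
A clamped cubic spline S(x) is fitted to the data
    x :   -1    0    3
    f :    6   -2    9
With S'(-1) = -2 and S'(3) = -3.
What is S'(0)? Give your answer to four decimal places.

Put M_i = S'' at the i-th knot. Here h = (1, 3) and Δ = (-8, 11/3), so the interior equations h_(i-1)·M_(i-1) + 2(h_(i-1)+h_i)·M_i + h_i·M_(i+1) = 6(Δ_i − Δ_(i-1)) read
  1·M_0 + 8·M_1 + 3·M_2 = 6(Δ_1 - Δ_0) = 70
Clamped end conditions give two more equations: 2h_0·M_0 + h_0·M_1 = 6(Δ_0 - S'(-1)) = -36 and h_1·M_1 + 2h_1·M_2 = 6(S'(3) - Δ_1) = -40.
Solving: M_0 = -27, M_1 = 18, M_2 = -47/3.
On [0, 3], S'(x) = b_1 + 2c_1·x + 3d_1·x² with b_1 = Δ_1 - h_1(2M_1 + M_2)/6 = -13/2, c_1 = M_1/2 = 9, d_1 = (M_2 - M_1)/(6h_1) = -101/54. So S'(0) = -13/2.

-6.5000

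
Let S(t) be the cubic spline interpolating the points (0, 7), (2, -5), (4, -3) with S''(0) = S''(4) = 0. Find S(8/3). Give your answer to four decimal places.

Put M_i = S'' at the i-th knot. Here h = (2, 2) and Δ = (-6, 1), so the interior equations h_(i-1)·M_(i-1) + 2(h_(i-1)+h_i)·M_i + h_i·M_(i+1) = 6(Δ_i − Δ_(i-1)) read
  2·M_0 + 8·M_1 + 2·M_2 = 6(Δ_1 - Δ_0) = 42
Natural end conditions: M_0 = M_2 = 0.
Solving: M_0 = 0, M_1 = 21/4, M_2 = 0.
On [2, 4], S(t) = -5 - 5/2·(t - 2) + 21/8·(t - 2)² - 7/16·(t - 2)³.
With (t - 2) = 2/3: S(8/3) = -152/27.

-5.6296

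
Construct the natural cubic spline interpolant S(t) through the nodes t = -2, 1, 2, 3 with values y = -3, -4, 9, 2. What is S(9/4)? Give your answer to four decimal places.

Let σ_i = S''(x_i). Step sizes h_i = 3, 1, 1; slopes of the chords Δ_i = (y_(i+1) - y_i)/h_i = -1/3, 13, -7.
  3·σ_0 + 8·σ_1 + 1·σ_2 = 6(Δ_1 - Δ_0) = 80
  1·σ_1 + 4·σ_2 + 1·σ_3 = 6(Δ_2 - Δ_1) = -120
Natural end conditions: σ_0 = σ_3 = 0.
Solving the tridiagonal system: σ_0 = 0, σ_1 = 440/31, σ_2 = -1040/31, σ_3 = 0.
On [2, 3], S(t) = 9 + 389/93·(t - 2) - 520/31·(t - 2)² + 520/93·(t - 2)³.
With (t - 2) = 1/4: S(9/4) = 2253/248.

9.0847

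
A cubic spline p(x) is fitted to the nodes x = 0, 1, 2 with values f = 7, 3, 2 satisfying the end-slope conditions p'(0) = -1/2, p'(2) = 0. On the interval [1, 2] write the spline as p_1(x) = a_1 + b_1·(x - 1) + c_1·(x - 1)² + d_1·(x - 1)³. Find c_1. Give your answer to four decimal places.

4.2500

Put m_i = p'' at the i-th knot. Here h = (1, 1) and Δ = (-4, -1), so the interior equations h_(i-1)·m_(i-1) + 2(h_(i-1)+h_i)·m_i + h_i·m_(i+1) = 6(Δ_i − Δ_(i-1)) read
  1·m_0 + 4·m_1 + 1·m_2 = 6(Δ_1 - Δ_0) = 18
Clamped end conditions give two more equations: 2h_0·m_0 + h_0·m_1 = 6(Δ_0 - p'(0)) = -21 and h_1·m_1 + 2h_1·m_2 = 6(p'(2) - Δ_1) = 6.
Solving the tridiagonal system: m_0 = -59/4, m_1 = 17/2, m_2 = -5/4.
On [1, 2], with p_1(x) = a_1 + b_1·(x - 1) + c_1·(x - 1)² + d_1·(x - 1)³: c_1 = m_1/2 = 17/4, d_1 = (m_2 - m_1)/(6h_1) = -13/8, b_1 = Δ_1 - h_1(2m_1 + m_2)/6 = -29/8.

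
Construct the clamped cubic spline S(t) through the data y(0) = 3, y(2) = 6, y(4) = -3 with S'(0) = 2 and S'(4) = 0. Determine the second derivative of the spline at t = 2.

-8

Let m_i = S''(x_i). Step sizes h_i = 2, 2; slopes of the chords Δ_i = (y_(i+1) - y_i)/h_i = 3/2, -9/2.
  2·m_0 + 8·m_1 + 2·m_2 = 6(Δ_1 - Δ_0) = -36
Clamped end conditions give two more equations: 2h_0·m_0 + h_0·m_1 = 6(Δ_0 - S'(0)) = -3 and h_1·m_1 + 2h_1·m_2 = 6(S'(4) - Δ_1) = 27.
Hence m_0 = 13/4, m_1 = -8, m_2 = 43/4.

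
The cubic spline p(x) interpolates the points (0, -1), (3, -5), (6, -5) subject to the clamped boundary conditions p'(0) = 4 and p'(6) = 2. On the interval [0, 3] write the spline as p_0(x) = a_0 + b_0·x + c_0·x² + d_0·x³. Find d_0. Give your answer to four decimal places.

Put m_i = p'' at the i-th knot. Here h = (3, 3) and Δ = (-4/3, 0), so the interior equations h_(i-1)·m_(i-1) + 2(h_(i-1)+h_i)·m_i + h_i·m_(i+1) = 6(Δ_i − Δ_(i-1)) read
  3·m_0 + 12·m_1 + 3·m_2 = 6(Δ_1 - Δ_0) = 8
Clamped end conditions give two more equations: 2h_0·m_0 + h_0·m_1 = 6(Δ_0 - p'(0)) = -32 and h_1·m_1 + 2h_1·m_2 = 6(p'(6) - Δ_1) = 12.
Hence m_0 = -19/3, m_1 = 2, m_2 = 1.
On [0, 3], with p_0(x) = a_0 + b_0·x + c_0·x² + d_0·x³: c_0 = m_0/2 = -19/6, d_0 = (m_1 - m_0)/(6h_0) = 25/54, b_0 = Δ_0 - h_0(2m_0 + m_1)/6 = 4.

0.4630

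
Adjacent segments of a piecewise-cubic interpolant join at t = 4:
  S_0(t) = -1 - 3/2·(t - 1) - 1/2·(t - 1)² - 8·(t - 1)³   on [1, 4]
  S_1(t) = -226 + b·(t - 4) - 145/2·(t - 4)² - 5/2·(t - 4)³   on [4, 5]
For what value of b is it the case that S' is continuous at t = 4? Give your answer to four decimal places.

-220.5000

S_0'(t) = -3/2 - 1·(t - 1) - 24·(t - 1)², so S_0'(4) = -441/2. On the right, S_1'(4) = b, so b = -441/2.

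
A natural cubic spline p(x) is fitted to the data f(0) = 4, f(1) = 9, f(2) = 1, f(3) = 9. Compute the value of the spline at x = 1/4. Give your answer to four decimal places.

6.3125

Put M_i = p'' at the i-th knot. Here h = (1, 1, 1) and Δ = (5, -8, 8), so the interior equations h_(i-1)·M_(i-1) + 2(h_(i-1)+h_i)·M_i + h_i·M_(i+1) = 6(Δ_i − Δ_(i-1)) read
  1·M_0 + 4·M_1 + 1·M_2 = 6(Δ_1 - Δ_0) = -78
  1·M_1 + 4·M_2 + 1·M_3 = 6(Δ_2 - Δ_1) = 96
Natural end conditions: M_0 = M_3 = 0.
Hence M_0 = 0, M_1 = -136/5, M_2 = 154/5, M_3 = 0.
On [0, 1], p(x) = 4 + 143/15·x + 0·x² - 68/15·x³.
With x = 1/4: p(1/4) = 101/16.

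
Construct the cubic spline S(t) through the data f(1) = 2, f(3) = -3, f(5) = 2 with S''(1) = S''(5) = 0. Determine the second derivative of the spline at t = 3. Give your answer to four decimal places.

3.7500

Write M_i for S''(x_i). With h_i = 2, 2 and divided differences Δ_i = -5/2, 5/2, the continuity of S' gives the tridiagonal system
  2·M_0 + 8·M_1 + 2·M_2 = 6(Δ_1 - Δ_0) = 30
Natural end conditions: M_0 = M_2 = 0.
Forward elimination and back-substitution give M_0 = 0, M_1 = 15/4, M_2 = 0.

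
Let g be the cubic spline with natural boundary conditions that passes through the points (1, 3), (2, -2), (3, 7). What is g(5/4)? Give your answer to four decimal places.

0.9297

With M_i denoting the second derivative at x_i, h_i = 1, 1, and Δ_i = (y_(i+1) − y_i)/h_i = -5, 9:
  1·M_0 + 4·M_1 + 1·M_2 = 6(Δ_1 - Δ_0) = 84
Natural end conditions: M_0 = M_2 = 0.
Solving the tridiagonal system: M_0 = 0, M_1 = 21, M_2 = 0.
On [1, 2], g(x) = 3 - 17/2·(x - 1) + 0·(x - 1)² + 7/2·(x - 1)³.
With (x - 1) = 1/4: g(5/4) = 119/128.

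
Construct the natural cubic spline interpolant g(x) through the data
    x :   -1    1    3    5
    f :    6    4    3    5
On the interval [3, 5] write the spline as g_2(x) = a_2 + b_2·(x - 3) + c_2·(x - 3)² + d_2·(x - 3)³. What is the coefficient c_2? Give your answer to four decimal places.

0.5500

With m_i denoting the second derivative at x_i, h_i = 2, 2, 2, and Δ_i = (y_(i+1) − y_i)/h_i = -1, -1/2, 1:
  2·m_0 + 8·m_1 + 2·m_2 = 6(Δ_1 - Δ_0) = 3
  2·m_1 + 8·m_2 + 2·m_3 = 6(Δ_2 - Δ_1) = 9
Natural end conditions: m_0 = m_3 = 0.
Solving: m_0 = 0, m_1 = 1/10, m_2 = 11/10, m_3 = 0.
On [3, 5], with g_2(x) = a_2 + b_2·(x - 3) + c_2·(x - 3)² + d_2·(x - 3)³: c_2 = m_2/2 = 11/20, d_2 = (m_3 - m_2)/(6h_2) = -11/120, b_2 = Δ_2 - h_2(2m_2 + m_3)/6 = 4/15.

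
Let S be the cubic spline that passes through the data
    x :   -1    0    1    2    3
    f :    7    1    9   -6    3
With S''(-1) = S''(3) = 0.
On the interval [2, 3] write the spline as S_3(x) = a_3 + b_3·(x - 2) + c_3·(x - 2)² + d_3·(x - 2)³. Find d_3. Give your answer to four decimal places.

Put m_i = S'' at the i-th knot. Here h = (1, 1, 1, 1) and Δ = (-6, 8, -15, 9), so the interior equations h_(i-1)·m_(i-1) + 2(h_(i-1)+h_i)·m_i + h_i·m_(i+1) = 6(Δ_i − Δ_(i-1)) read
  1·m_0 + 4·m_1 + 1·m_2 = 6(Δ_1 - Δ_0) = 84
  1·m_1 + 4·m_2 + 1·m_3 = 6(Δ_2 - Δ_1) = -138
  1·m_2 + 4·m_3 + 1·m_4 = 6(Δ_3 - Δ_2) = 144
Natural end conditions: m_0 = m_4 = 0.
Solving the tridiagonal system: m_0 = 0, m_1 = 489/14, m_2 = -390/7, m_3 = 699/14, m_4 = 0.
On [2, 3], with S_3(x) = a_3 + b_3·(x - 2) + c_3·(x - 2)² + d_3·(x - 2)³: c_3 = m_3/2 = 699/28, d_3 = (m_4 - m_3)/(6h_3) = -233/28, b_3 = Δ_3 - h_3(2m_3 + m_4)/6 = -107/14.

-8.3214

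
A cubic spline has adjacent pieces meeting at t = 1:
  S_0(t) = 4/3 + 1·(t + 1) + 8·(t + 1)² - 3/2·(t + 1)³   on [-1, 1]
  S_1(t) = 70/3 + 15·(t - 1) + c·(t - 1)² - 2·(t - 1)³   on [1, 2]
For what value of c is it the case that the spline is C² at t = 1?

-1

S_0''(t) = 16 - 9·(t + 1), so S_0''(1) = -2. On the right, S_1''(1) = 2c, so c = -1.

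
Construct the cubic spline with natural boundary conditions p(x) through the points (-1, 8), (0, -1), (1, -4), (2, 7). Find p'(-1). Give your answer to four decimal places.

-9.6667

Write M_i for p''(x_i). With h_i = 1, 1, 1 and divided differences Δ_i = -9, -3, 11, the continuity of p' gives the tridiagonal system
  1·M_0 + 4·M_1 + 1·M_2 = 6(Δ_1 - Δ_0) = 36
  1·M_1 + 4·M_2 + 1·M_3 = 6(Δ_2 - Δ_1) = 84
Natural end conditions: M_0 = M_3 = 0.
Forward elimination and back-substitution give M_0 = 0, M_1 = 4, M_2 = 20, M_3 = 0.
On [-1, 0], p'(x) = b_0 + 2c_0·(x + 1) + 3d_0·(x + 1)² with b_0 = Δ_0 - h_0(2M_0 + M_1)/6 = -29/3, c_0 = M_0/2 = 0, d_0 = (M_1 - M_0)/(6h_0) = 2/3. So p'(-1) = -29/3.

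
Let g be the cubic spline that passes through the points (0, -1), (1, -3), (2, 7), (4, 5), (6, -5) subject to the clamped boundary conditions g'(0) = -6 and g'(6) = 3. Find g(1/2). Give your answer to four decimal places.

-3.4063

Put M_i = g'' at the i-th knot. Here h = (1, 1, 2, 2) and Δ = (-2, 10, -1, -5), so the interior equations h_(i-1)·M_(i-1) + 2(h_(i-1)+h_i)·M_i + h_i·M_(i+1) = 6(Δ_i − Δ_(i-1)) read
  1·M_0 + 4·M_1 + 1·M_2 = 6(Δ_1 - Δ_0) = 72
  1·M_1 + 6·M_2 + 2·M_3 = 6(Δ_2 - Δ_1) = -66
  2·M_2 + 8·M_3 + 2·M_4 = 6(Δ_3 - Δ_2) = -24
Clamped end conditions give two more equations: 2h_0·M_0 + h_0·M_1 = 6(Δ_0 - g'(0)) = 24 and h_3·M_3 + 2h_3·M_4 = 6(g'(6) - Δ_3) = 48.
Forward elimination and back-substitution give M_0 = 3/2, M_1 = 21, M_2 = -27/2, M_3 = -3, M_4 = 27/2.
On [0, 1], g(t) = -1 - 6·t + 3/4·t² + 13/4·t³.
With t = 1/2: g(1/2) = -109/32.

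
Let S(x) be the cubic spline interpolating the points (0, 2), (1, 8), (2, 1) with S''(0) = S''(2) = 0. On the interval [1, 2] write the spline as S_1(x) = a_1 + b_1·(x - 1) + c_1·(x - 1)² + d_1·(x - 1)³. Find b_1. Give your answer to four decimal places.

-0.5000

With σ_i denoting the second derivative at x_i, h_i = 1, 1, and Δ_i = (y_(i+1) − y_i)/h_i = 6, -7:
  1·σ_0 + 4·σ_1 + 1·σ_2 = 6(Δ_1 - Δ_0) = -78
Natural end conditions: σ_0 = σ_2 = 0.
Solving the tridiagonal system: σ_0 = 0, σ_1 = -39/2, σ_2 = 0.
On [1, 2], with S_1(x) = a_1 + b_1·(x - 1) + c_1·(x - 1)² + d_1·(x - 1)³: c_1 = σ_1/2 = -39/4, d_1 = (σ_2 - σ_1)/(6h_1) = 13/4, b_1 = Δ_1 - h_1(2σ_1 + σ_2)/6 = -1/2.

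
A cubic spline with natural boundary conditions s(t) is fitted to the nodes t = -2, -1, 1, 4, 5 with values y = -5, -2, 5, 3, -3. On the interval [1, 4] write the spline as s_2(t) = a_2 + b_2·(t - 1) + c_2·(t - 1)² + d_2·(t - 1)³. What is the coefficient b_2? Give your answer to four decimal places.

Put M_i = s'' at the i-th knot. Here h = (1, 2, 3, 1) and Δ = (3, 7/2, -2/3, -6), so the interior equations h_(i-1)·M_(i-1) + 2(h_(i-1)+h_i)·M_i + h_i·M_(i+1) = 6(Δ_i − Δ_(i-1)) read
  1·M_0 + 6·M_1 + 2·M_2 = 6(Δ_1 - Δ_0) = 3
  2·M_1 + 10·M_2 + 3·M_3 = 6(Δ_2 - Δ_1) = -25
  3·M_2 + 8·M_3 + 1·M_4 = 6(Δ_3 - Δ_2) = -32
Natural end conditions: M_0 = M_4 = 0.
Forward elimination and back-substitution give M_0 = 0, M_1 = 421/394, M_2 = -336/197, M_3 = -662/197, M_4 = 0.
On [1, 4], with s_2(t) = a_2 + b_2·(t - 1) + c_2·(t - 1)² + d_2·(t - 1)³: c_2 = M_2/2 = -168/197, d_2 = (M_3 - M_2)/(6h_2) = -163/1773, b_2 = Δ_2 - h_2(2M_2 + M_3)/6 = 1607/591.

2.7191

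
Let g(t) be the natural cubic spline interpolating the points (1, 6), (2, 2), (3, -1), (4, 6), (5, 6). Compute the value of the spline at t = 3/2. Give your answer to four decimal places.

Let m_i = g''(x_i). Step sizes h_i = 1, 1, 1, 1; slopes of the chords Δ_i = (y_(i+1) - y_i)/h_i = -4, -3, 7, 0.
  1·m_0 + 4·m_1 + 1·m_2 = 6(Δ_1 - Δ_0) = 6
  1·m_1 + 4·m_2 + 1·m_3 = 6(Δ_2 - Δ_1) = 60
  1·m_2 + 4·m_3 + 1·m_4 = 6(Δ_3 - Δ_2) = -42
Natural end conditions: m_0 = m_4 = 0.
Hence m_0 = 0, m_1 = -24/7, m_2 = 138/7, m_3 = -108/7, m_4 = 0.
On [1, 2], g(t) = 6 - 24/7·(t - 1) + 0·(t - 1)² - 4/7·(t - 1)³.
With (t - 1) = 1/2: g(3/2) = 59/14.

4.2143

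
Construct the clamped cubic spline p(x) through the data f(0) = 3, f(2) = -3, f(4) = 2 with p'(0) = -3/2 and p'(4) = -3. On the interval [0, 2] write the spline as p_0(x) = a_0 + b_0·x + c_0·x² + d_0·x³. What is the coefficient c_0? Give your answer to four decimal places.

-3.3750

Put σ_i = p'' at the i-th knot. Here h = (2, 2) and Δ = (-3, 5/2), so the interior equations h_(i-1)·σ_(i-1) + 2(h_(i-1)+h_i)·σ_i + h_i·σ_(i+1) = 6(Δ_i − Δ_(i-1)) read
  2·σ_0 + 8·σ_1 + 2·σ_2 = 6(Δ_1 - Δ_0) = 33
Clamped end conditions give two more equations: 2h_0·σ_0 + h_0·σ_1 = 6(Δ_0 - p'(0)) = -9 and h_1·σ_1 + 2h_1·σ_2 = 6(p'(4) - Δ_1) = -33.
Forward elimination and back-substitution give σ_0 = -27/4, σ_1 = 9, σ_2 = -51/4.
On [0, 2], with p_0(x) = a_0 + b_0·x + c_0·x² + d_0·x³: c_0 = σ_0/2 = -27/8, d_0 = (σ_1 - σ_0)/(6h_0) = 21/16, b_0 = Δ_0 - h_0(2σ_0 + σ_1)/6 = -3/2.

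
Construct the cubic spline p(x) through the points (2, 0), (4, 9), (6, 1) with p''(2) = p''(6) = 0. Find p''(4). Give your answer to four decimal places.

Write M_i for p''(x_i). With h_i = 2, 2 and divided differences Δ_i = 9/2, -4, the continuity of p' gives the tridiagonal system
  2·M_0 + 8·M_1 + 2·M_2 = 6(Δ_1 - Δ_0) = -51
Natural end conditions: M_0 = M_2 = 0.
Solving the tridiagonal system: M_0 = 0, M_1 = -51/8, M_2 = 0.

-6.3750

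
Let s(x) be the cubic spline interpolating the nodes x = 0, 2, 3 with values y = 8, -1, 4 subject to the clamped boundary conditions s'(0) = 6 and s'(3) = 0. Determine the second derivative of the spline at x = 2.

With M_i denoting the second derivative at x_i, h_i = 2, 1, and Δ_i = (y_(i+1) − y_i)/h_i = -9/2, 5:
  2·M_0 + 6·M_1 + 1·M_2 = 6(Δ_1 - Δ_0) = 57
Clamped end conditions give two more equations: 2h_0·M_0 + h_0·M_1 = 6(Δ_0 - s'(0)) = -63 and h_1·M_1 + 2h_1·M_2 = 6(s'(3) - Δ_1) = -30.
Solving the tridiagonal system: M_0 = -109/4, M_1 = 23, M_2 = -53/2.

23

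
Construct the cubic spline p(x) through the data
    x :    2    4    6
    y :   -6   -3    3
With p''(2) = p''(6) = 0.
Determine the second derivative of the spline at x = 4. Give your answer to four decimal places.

With M_i denoting the second derivative at x_i, h_i = 2, 2, and Δ_i = (y_(i+1) − y_i)/h_i = 3/2, 3:
  2·M_0 + 8·M_1 + 2·M_2 = 6(Δ_1 - Δ_0) = 9
Natural end conditions: M_0 = M_2 = 0.
Forward elimination and back-substitution give M_0 = 0, M_1 = 9/8, M_2 = 0.

1.1250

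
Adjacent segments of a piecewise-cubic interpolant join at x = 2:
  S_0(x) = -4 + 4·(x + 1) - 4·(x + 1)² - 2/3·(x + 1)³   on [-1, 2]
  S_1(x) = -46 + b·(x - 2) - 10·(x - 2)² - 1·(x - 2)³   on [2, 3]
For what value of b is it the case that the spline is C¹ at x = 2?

S_0'(x) = 4 - 8·(x + 1) - 2·(x + 1)², so S_0'(2) = -38. On the right, S_1'(2) = b, so b = -38.

-38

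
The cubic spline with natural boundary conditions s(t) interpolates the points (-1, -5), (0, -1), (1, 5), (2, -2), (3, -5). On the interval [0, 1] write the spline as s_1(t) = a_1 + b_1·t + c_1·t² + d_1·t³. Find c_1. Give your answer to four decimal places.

4.6071

With m_i denoting the second derivative at x_i, h_i = 1, 1, 1, 1, and Δ_i = (y_(i+1) − y_i)/h_i = 4, 6, -7, -3:
  1·m_0 + 4·m_1 + 1·m_2 = 6(Δ_1 - Δ_0) = 12
  1·m_1 + 4·m_2 + 1·m_3 = 6(Δ_2 - Δ_1) = -78
  1·m_2 + 4·m_3 + 1·m_4 = 6(Δ_3 - Δ_2) = 24
Natural end conditions: m_0 = m_4 = 0.
Solving: m_0 = 0, m_1 = 129/14, m_2 = -174/7, m_3 = 171/14, m_4 = 0.
On [0, 1], with s_1(t) = a_1 + b_1·t + c_1·t² + d_1·t³: c_1 = m_1/2 = 129/28, d_1 = (m_2 - m_1)/(6h_1) = -159/28, b_1 = Δ_1 - h_1(2m_1 + m_2)/6 = 99/14.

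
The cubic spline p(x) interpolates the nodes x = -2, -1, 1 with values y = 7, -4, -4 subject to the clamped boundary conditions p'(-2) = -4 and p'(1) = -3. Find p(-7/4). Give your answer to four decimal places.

5.1484

Put M_i = p'' at the i-th knot. Here h = (1, 2) and Δ = (-11, 0), so the interior equations h_(i-1)·M_(i-1) + 2(h_(i-1)+h_i)·M_i + h_i·M_(i+1) = 6(Δ_i − Δ_(i-1)) read
  1·M_0 + 6·M_1 + 2·M_2 = 6(Δ_1 - Δ_0) = 66
Clamped end conditions give two more equations: 2h_0·M_0 + h_0·M_1 = 6(Δ_0 - p'(-2)) = -42 and h_1·M_1 + 2h_1·M_2 = 6(p'(1) - Δ_1) = -18.
Solving the tridiagonal system: M_0 = -95/3, M_1 = 64/3, M_2 = -91/6.
On [-2, -1], p(x) = 7 - 4·(x + 2) - 95/6·(x + 2)² + 53/6·(x + 2)³.
With (x + 2) = 1/4: p(-7/4) = 659/128.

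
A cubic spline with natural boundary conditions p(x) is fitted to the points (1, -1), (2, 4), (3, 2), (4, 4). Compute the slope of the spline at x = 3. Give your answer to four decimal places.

Let M_i = p''(x_i). Step sizes h_i = 1, 1, 1; slopes of the chords Δ_i = (y_(i+1) - y_i)/h_i = 5, -2, 2.
  1·M_0 + 4·M_1 + 1·M_2 = 6(Δ_1 - Δ_0) = -42
  1·M_1 + 4·M_2 + 1·M_3 = 6(Δ_2 - Δ_1) = 24
Natural end conditions: M_0 = M_3 = 0.
Solving: M_0 = 0, M_1 = -64/5, M_2 = 46/5, M_3 = 0.
On [3, 4], p'(x) = b_2 + 2c_2·(x - 3) + 3d_2·(x - 3)² with b_2 = Δ_2 - h_2(2M_2 + M_3)/6 = -16/15, c_2 = M_2/2 = 23/5, d_2 = (M_3 - M_2)/(6h_2) = -23/15. So p'(3) = -16/15.

-1.0667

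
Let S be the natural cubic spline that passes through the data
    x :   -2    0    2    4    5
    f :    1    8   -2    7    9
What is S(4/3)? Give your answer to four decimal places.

0.4318

Put M_i = S'' at the i-th knot. Here h = (2, 2, 2, 1) and Δ = (7/2, -5, 9/2, 2), so the interior equations h_(i-1)·M_(i-1) + 2(h_(i-1)+h_i)·M_i + h_i·M_(i+1) = 6(Δ_i − Δ_(i-1)) read
  2·M_0 + 8·M_1 + 2·M_2 = 6(Δ_1 - Δ_0) = -51
  2·M_1 + 8·M_2 + 2·M_3 = 6(Δ_2 - Δ_1) = 57
  2·M_2 + 6·M_3 + 1·M_4 = 6(Δ_3 - Δ_2) = -15
Natural end conditions: M_0 = M_4 = 0.
Hence M_0 = 0, M_1 = -747/82, M_2 = 897/82, M_3 = -252/41, M_4 = 0.
On [0, 2], S(x) = 8 - 211/82·x - 747/164·x² + 137/82·x³.
With x = 4/3: S(4/3) = 478/1107.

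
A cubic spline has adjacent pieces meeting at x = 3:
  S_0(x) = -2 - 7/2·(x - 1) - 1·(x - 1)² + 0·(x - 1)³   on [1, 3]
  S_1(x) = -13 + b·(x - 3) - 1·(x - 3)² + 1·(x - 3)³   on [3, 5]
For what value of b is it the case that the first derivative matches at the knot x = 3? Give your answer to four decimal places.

S_0'(x) = -7/2 - 2·(x - 1) + 0·(x - 1)², so S_0'(3) = -15/2. On the right, S_1'(3) = b, so b = -15/2.

-7.5000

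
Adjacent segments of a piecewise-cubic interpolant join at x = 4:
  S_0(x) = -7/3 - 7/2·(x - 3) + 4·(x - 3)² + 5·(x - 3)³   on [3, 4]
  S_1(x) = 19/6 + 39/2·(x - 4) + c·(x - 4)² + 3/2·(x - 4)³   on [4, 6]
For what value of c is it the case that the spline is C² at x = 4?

S_0''(x) = 8 + 30·(x - 3), so S_0''(4) = 38. On the right, S_1''(4) = 2c, so c = 19.

19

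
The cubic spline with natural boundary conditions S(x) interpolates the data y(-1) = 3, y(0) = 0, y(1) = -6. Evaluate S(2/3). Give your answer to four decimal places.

-3.7778

Let σ_i = S''(x_i). Step sizes h_i = 1, 1; slopes of the chords Δ_i = (y_(i+1) - y_i)/h_i = -3, -6.
  1·σ_0 + 4·σ_1 + 1·σ_2 = 6(Δ_1 - Δ_0) = -18
Natural end conditions: σ_0 = σ_2 = 0.
Solving: σ_0 = 0, σ_1 = -9/2, σ_2 = 0.
On [0, 1], S(x) = 0 - 9/2·x - 9/4·x² + 3/4·x³.
With x = 2/3: S(2/3) = -34/9.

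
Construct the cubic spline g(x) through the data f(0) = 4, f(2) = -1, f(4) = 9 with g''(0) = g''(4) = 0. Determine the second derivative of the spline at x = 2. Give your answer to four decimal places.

5.6250

Write M_i for g''(x_i). With h_i = 2, 2 and divided differences Δ_i = -5/2, 5, the continuity of g' gives the tridiagonal system
  2·M_0 + 8·M_1 + 2·M_2 = 6(Δ_1 - Δ_0) = 45
Natural end conditions: M_0 = M_2 = 0.
Forward elimination and back-substitution give M_0 = 0, M_1 = 45/8, M_2 = 0.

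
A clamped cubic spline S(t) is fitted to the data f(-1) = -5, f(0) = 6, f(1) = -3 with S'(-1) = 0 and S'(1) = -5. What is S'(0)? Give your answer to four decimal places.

With σ_i denoting the second derivative at x_i, h_i = 1, 1, and Δ_i = (y_(i+1) − y_i)/h_i = 11, -9:
  1·σ_0 + 4·σ_1 + 1·σ_2 = 6(Δ_1 - Δ_0) = -120
Clamped end conditions give two more equations: 2h_0·σ_0 + h_0·σ_1 = 6(Δ_0 - S'(-1)) = 66 and h_1·σ_1 + 2h_1·σ_2 = 6(S'(1) - Δ_1) = 24.
Solving: σ_0 = 121/2, σ_1 = -55, σ_2 = 79/2.
On [0, 1], S'(t) = b_1 + 2c_1·t + 3d_1·t² with b_1 = Δ_1 - h_1(2σ_1 + σ_2)/6 = 11/4, c_1 = σ_1/2 = -55/2, d_1 = (σ_2 - σ_1)/(6h_1) = 63/4. So S'(0) = 11/4.

2.7500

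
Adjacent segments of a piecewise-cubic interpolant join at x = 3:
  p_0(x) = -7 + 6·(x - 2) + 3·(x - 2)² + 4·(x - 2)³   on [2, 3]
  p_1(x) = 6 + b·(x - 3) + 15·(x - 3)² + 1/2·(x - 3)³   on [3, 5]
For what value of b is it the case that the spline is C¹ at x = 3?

24

p_0'(x) = 6 + 6·(x - 2) + 12·(x - 2)², so p_0'(3) = 24. On the right, p_1'(3) = b, so b = 24.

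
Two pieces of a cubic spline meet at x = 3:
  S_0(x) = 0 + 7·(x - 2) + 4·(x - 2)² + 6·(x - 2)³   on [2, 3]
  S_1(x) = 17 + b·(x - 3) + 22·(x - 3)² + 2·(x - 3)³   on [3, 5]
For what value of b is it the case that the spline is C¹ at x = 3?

33

S_0'(x) = 7 + 8·(x - 2) + 18·(x - 2)², so S_0'(3) = 33. On the right, S_1'(3) = b, so b = 33.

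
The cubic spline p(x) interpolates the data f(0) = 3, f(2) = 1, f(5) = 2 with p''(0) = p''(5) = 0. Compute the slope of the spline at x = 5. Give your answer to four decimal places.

With M_i denoting the second derivative at x_i, h_i = 2, 3, and Δ_i = (y_(i+1) − y_i)/h_i = -1, 1/3:
  2·M_0 + 10·M_1 + 3·M_2 = 6(Δ_1 - Δ_0) = 8
Natural end conditions: M_0 = M_2 = 0.
Forward elimination and back-substitution give M_0 = 0, M_1 = 4/5, M_2 = 0.
On [2, 5], p'(x) = b_1 + 2c_1·(x - 2) + 3d_1·(x - 2)² with b_1 = Δ_1 - h_1(2M_1 + M_2)/6 = -7/15, c_1 = M_1/2 = 2/5, d_1 = (M_2 - M_1)/(6h_1) = -2/45. So p'(5) = 11/15.

0.7333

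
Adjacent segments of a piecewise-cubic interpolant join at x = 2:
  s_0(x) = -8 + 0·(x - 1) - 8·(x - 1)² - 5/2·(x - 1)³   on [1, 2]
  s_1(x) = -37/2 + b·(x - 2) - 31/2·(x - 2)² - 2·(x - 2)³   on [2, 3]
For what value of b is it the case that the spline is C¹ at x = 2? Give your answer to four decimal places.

-23.5000

s_0'(x) = 0 - 16·(x - 1) - 15/2·(x - 1)², so s_0'(2) = -47/2. On the right, s_1'(2) = b, so b = -47/2.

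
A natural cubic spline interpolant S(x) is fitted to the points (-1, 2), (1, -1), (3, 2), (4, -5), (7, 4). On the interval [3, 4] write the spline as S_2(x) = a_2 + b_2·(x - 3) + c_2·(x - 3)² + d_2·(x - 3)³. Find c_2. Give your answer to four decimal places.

Write M_i for S''(x_i). With h_i = 2, 2, 1, 3 and divided differences Δ_i = -3/2, 3/2, -7, 3, the continuity of S' gives the tridiagonal system
  2·M_0 + 8·M_1 + 2·M_2 = 6(Δ_1 - Δ_0) = 18
  2·M_1 + 6·M_2 + 1·M_3 = 6(Δ_2 - Δ_1) = -51
  1·M_2 + 8·M_3 + 3·M_4 = 6(Δ_3 - Δ_2) = 60
Natural end conditions: M_0 = M_4 = 0.
Solving: M_0 = 0, M_1 = 891/172, M_2 = -504/43, M_3 = 771/86, M_4 = 0.
On [3, 4], with S_2(x) = a_2 + b_2·(x - 3) + c_2·(x - 3)² + d_2·(x - 3)³: c_2 = M_2/2 = -252/43, d_2 = (M_3 - M_2)/(6h_2) = 593/172, b_2 = Δ_2 - h_2(2M_2 + M_3)/6 = -789/172.

-5.8605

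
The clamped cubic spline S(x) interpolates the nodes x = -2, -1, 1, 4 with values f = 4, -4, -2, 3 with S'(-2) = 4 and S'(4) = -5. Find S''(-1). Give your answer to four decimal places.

Put σ_i = S'' at the i-th knot. Here h = (1, 2, 3) and Δ = (-8, 1, 5/3), so the interior equations h_(i-1)·σ_(i-1) + 2(h_(i-1)+h_i)·σ_i + h_i·σ_(i+1) = 6(Δ_i − Δ_(i-1)) read
  1·σ_0 + 6·σ_1 + 2·σ_2 = 6(Δ_1 - Δ_0) = 54
  2·σ_1 + 10·σ_2 + 3·σ_3 = 6(Δ_2 - Δ_1) = 4
Clamped end conditions give two more equations: 2h_0·σ_0 + h_0·σ_1 = 6(Δ_0 - S'(-2)) = -72 and h_2·σ_2 + 2h_2·σ_3 = 6(S'(4) - Δ_2) = -40.
Solving: σ_0 = -2530/57, σ_1 = 956/57, σ_2 = -64/57, σ_3 = -116/19.

16.7719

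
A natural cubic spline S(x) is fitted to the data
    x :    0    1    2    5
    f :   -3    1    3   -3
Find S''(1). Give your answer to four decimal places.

-2.3226

Put M_i = S'' at the i-th knot. Here h = (1, 1, 3) and Δ = (4, 2, -2), so the interior equations h_(i-1)·M_(i-1) + 2(h_(i-1)+h_i)·M_i + h_i·M_(i+1) = 6(Δ_i − Δ_(i-1)) read
  1·M_0 + 4·M_1 + 1·M_2 = 6(Δ_1 - Δ_0) = -12
  1·M_1 + 8·M_2 + 3·M_3 = 6(Δ_2 - Δ_1) = -24
Natural end conditions: M_0 = M_3 = 0.
Forward elimination and back-substitution give M_0 = 0, M_1 = -72/31, M_2 = -84/31, M_3 = 0.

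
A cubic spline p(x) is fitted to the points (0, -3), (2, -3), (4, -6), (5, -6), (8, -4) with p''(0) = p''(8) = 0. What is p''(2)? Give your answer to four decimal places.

-1.6250

Put M_i = p'' at the i-th knot. Here h = (2, 2, 1, 3) and Δ = (0, -3/2, 0, 2/3), so the interior equations h_(i-1)·M_(i-1) + 2(h_(i-1)+h_i)·M_i + h_i·M_(i+1) = 6(Δ_i − Δ_(i-1)) read
  2·M_0 + 8·M_1 + 2·M_2 = 6(Δ_1 - Δ_0) = -9
  2·M_1 + 6·M_2 + 1·M_3 = 6(Δ_2 - Δ_1) = 9
  1·M_2 + 8·M_3 + 3·M_4 = 6(Δ_3 - Δ_2) = 4
Natural end conditions: M_0 = M_4 = 0.
Hence M_0 = 0, M_1 = -13/8, M_2 = 2, M_3 = 1/4, M_4 = 0.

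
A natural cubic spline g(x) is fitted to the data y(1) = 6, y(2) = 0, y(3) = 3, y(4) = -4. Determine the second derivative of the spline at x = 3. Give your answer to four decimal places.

-19.6000

Let σ_i = g''(x_i). Step sizes h_i = 1, 1, 1; slopes of the chords Δ_i = (y_(i+1) - y_i)/h_i = -6, 3, -7.
  1·σ_0 + 4·σ_1 + 1·σ_2 = 6(Δ_1 - Δ_0) = 54
  1·σ_1 + 4·σ_2 + 1·σ_3 = 6(Δ_2 - Δ_1) = -60
Natural end conditions: σ_0 = σ_3 = 0.
Hence σ_0 = 0, σ_1 = 92/5, σ_2 = -98/5, σ_3 = 0.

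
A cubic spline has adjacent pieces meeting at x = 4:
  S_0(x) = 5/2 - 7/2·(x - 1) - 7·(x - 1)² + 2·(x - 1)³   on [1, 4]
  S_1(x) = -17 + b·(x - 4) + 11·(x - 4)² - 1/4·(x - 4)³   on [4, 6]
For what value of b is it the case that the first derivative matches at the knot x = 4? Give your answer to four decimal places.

S_0'(x) = -7/2 - 14·(x - 1) + 6·(x - 1)², so S_0'(4) = 17/2. On the right, S_1'(4) = b, so b = 17/2.

8.5000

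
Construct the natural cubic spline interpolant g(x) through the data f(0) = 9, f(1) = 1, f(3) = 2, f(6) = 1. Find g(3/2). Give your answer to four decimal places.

With m_i denoting the second derivative at x_i, h_i = 1, 2, 3, and Δ_i = (y_(i+1) − y_i)/h_i = -8, 1/2, -1/3:
  1·m_0 + 6·m_1 + 2·m_2 = 6(Δ_1 - Δ_0) = 51
  2·m_1 + 10·m_2 + 3·m_3 = 6(Δ_2 - Δ_1) = -5
Natural end conditions: m_0 = m_3 = 0.
Hence m_0 = 0, m_1 = 65/7, m_2 = -33/14, m_3 = 0.
On [1, 3], g(x) = 1 - 103/21·(x - 1) + 65/14·(x - 1)² - 163/168·(x - 1)³.
With (x - 1) = 1/2: g(3/2) = -185/448.

-0.4129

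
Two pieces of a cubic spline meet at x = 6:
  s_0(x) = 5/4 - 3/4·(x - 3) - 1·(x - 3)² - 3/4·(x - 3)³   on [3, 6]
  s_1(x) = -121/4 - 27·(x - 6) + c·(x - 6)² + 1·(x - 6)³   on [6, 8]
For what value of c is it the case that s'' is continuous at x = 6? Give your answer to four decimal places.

s_0''(x) = -2 - 9/2·(x - 3), so s_0''(6) = -31/2. On the right, s_1''(6) = 2c, so c = -31/4.

-7.7500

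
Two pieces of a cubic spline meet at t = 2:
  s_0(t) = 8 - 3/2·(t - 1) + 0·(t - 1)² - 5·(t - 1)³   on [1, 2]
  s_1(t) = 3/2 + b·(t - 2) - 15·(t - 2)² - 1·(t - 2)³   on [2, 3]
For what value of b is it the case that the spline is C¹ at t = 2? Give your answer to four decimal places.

-16.5000

s_0'(t) = -3/2 + 0·(t - 1) - 15·(t - 1)², so s_0'(2) = -33/2. On the right, s_1'(2) = b, so b = -33/2.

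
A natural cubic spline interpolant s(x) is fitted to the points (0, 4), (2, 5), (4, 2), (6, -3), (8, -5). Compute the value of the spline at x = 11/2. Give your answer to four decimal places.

Put M_i = s'' at the i-th knot. Here h = (2, 2, 2, 2) and Δ = (1/2, -3/2, -5/2, -1), so the interior equations h_(i-1)·M_(i-1) + 2(h_(i-1)+h_i)·M_i + h_i·M_(i+1) = 6(Δ_i − Δ_(i-1)) read
  2·M_0 + 8·M_1 + 2·M_2 = 6(Δ_1 - Δ_0) = -12
  2·M_1 + 8·M_2 + 2·M_3 = 6(Δ_2 - Δ_1) = -6
  2·M_2 + 8·M_3 + 2·M_4 = 6(Δ_3 - Δ_2) = 9
Natural end conditions: M_0 = M_4 = 0.
Hence M_0 = 0, M_1 = -21/16, M_2 = -3/4, M_3 = 21/16, M_4 = 0.
On [4, 6], s(x) = 2 - 39/16·(x - 4) - 3/8·(x - 4)² + 11/64·(x - 4)³.
With (x - 4) = 3/2: s(11/2) = -983/512.

-1.9199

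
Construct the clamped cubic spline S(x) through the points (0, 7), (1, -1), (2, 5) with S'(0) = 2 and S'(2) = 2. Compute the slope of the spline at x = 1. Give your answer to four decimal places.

-2.5000

Let M_i = S''(x_i). Step sizes h_i = 1, 1; slopes of the chords Δ_i = (y_(i+1) - y_i)/h_i = -8, 6.
  1·M_0 + 4·M_1 + 1·M_2 = 6(Δ_1 - Δ_0) = 84
Clamped end conditions give two more equations: 2h_0·M_0 + h_0·M_1 = 6(Δ_0 - S'(0)) = -60 and h_1·M_1 + 2h_1·M_2 = 6(S'(2) - Δ_1) = -24.
Hence M_0 = -51, M_1 = 42, M_2 = -33.
On [1, 2], S'(x) = b_1 + 2c_1·(x - 1) + 3d_1·(x - 1)² with b_1 = Δ_1 - h_1(2M_1 + M_2)/6 = -5/2, c_1 = M_1/2 = 21, d_1 = (M_2 - M_1)/(6h_1) = -25/2. So S'(1) = -5/2.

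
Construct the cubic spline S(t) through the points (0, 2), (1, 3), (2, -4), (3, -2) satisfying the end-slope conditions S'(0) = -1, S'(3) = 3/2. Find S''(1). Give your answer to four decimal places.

-21.7333

Write σ_i for S''(x_i). With h_i = 1, 1, 1 and divided differences Δ_i = 1, -7, 2, the continuity of S' gives the tridiagonal system
  1·σ_0 + 4·σ_1 + 1·σ_2 = 6(Δ_1 - Δ_0) = -48
  1·σ_1 + 4·σ_2 + 1·σ_3 = 6(Δ_2 - Δ_1) = 54
Clamped end conditions give two more equations: 2h_0·σ_0 + h_0·σ_1 = 6(Δ_0 - S'(0)) = 12 and h_2·σ_2 + 2h_2·σ_3 = 6(S'(3) - Δ_2) = -3.
Solving: σ_0 = 253/15, σ_1 = -326/15, σ_2 = 331/15, σ_3 = -188/15.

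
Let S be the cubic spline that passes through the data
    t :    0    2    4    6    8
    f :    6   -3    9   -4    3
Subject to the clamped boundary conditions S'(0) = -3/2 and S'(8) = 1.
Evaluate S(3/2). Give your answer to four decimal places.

With m_i denoting the second derivative at x_i, h_i = 2, 2, 2, 2, and Δ_i = (y_(i+1) − y_i)/h_i = -9/2, 6, -13/2, 7/2:
  2·m_0 + 8·m_1 + 2·m_2 = 6(Δ_1 - Δ_0) = 63
  2·m_1 + 8·m_2 + 2·m_3 = 6(Δ_2 - Δ_1) = -75
  2·m_2 + 8·m_3 + 2·m_4 = 6(Δ_3 - Δ_2) = 60
Clamped end conditions give two more equations: 2h_0·m_0 + h_0·m_1 = 6(Δ_0 - S'(0)) = -18 and h_3·m_3 + 2h_3·m_4 = 6(S'(8) - Δ_3) = -15.
Solving the tridiagonal system: m_0 = -337/28, m_1 = 211/14, m_2 = -67/4, m_3 = 101/7, m_4 = -307/28.
On [0, 2], S(t) = 6 - 3/2·t - 337/56·t² + 253/112·t³.
With t = 3/2: S(3/2) = -1941/896.

-2.1663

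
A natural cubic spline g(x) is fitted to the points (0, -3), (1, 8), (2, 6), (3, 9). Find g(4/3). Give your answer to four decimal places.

8.0889

With M_i denoting the second derivative at x_i, h_i = 1, 1, 1, and Δ_i = (y_(i+1) − y_i)/h_i = 11, -2, 3:
  1·M_0 + 4·M_1 + 1·M_2 = 6(Δ_1 - Δ_0) = -78
  1·M_1 + 4·M_2 + 1·M_3 = 6(Δ_2 - Δ_1) = 30
Natural end conditions: M_0 = M_3 = 0.
Forward elimination and back-substitution give M_0 = 0, M_1 = -114/5, M_2 = 66/5, M_3 = 0.
On [1, 2], g(x) = 8 + 17/5·(x - 1) - 57/5·(x - 1)² + 6·(x - 1)³.
With (x - 1) = 1/3: g(4/3) = 364/45.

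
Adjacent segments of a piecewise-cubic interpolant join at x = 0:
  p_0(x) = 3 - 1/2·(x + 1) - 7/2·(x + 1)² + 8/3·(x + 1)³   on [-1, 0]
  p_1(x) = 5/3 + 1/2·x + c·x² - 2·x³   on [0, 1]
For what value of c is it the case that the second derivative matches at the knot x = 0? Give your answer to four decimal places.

4.5000

p_0''(x) = -7 + 16·(x + 1), so p_0''(0) = 9. On the right, p_1''(0) = 2c, so c = 9/2.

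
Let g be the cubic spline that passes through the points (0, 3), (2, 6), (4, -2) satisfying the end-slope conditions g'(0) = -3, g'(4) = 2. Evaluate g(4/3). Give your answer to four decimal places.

5.2593

With M_i denoting the second derivative at x_i, h_i = 2, 2, and Δ_i = (y_(i+1) − y_i)/h_i = 3/2, -4:
  2·M_0 + 8·M_1 + 2·M_2 = 6(Δ_1 - Δ_0) = -33
Clamped end conditions give two more equations: 2h_0·M_0 + h_0·M_1 = 6(Δ_0 - g'(0)) = 27 and h_1·M_1 + 2h_1·M_2 = 6(g'(4) - Δ_1) = 36.
Solving: M_0 = 97/8, M_1 = -43/4, M_2 = 115/8.
On [0, 2], g(t) = 3 - 3·t + 97/16·t² - 61/32·t³.
With t = 4/3: g(4/3) = 142/27.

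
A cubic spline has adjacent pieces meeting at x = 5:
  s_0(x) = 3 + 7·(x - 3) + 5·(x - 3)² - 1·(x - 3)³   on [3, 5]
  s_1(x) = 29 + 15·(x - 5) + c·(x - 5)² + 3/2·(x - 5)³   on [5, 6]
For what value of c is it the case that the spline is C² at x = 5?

s_0''(x) = 10 - 6·(x - 3), so s_0''(5) = -2. On the right, s_1''(5) = 2c, so c = -1.

-1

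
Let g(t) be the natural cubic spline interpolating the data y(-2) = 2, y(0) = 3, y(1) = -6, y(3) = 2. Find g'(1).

-6

With m_i denoting the second derivative at x_i, h_i = 2, 1, 2, and Δ_i = (y_(i+1) − y_i)/h_i = 1/2, -9, 4:
  2·m_0 + 6·m_1 + 1·m_2 = 6(Δ_1 - Δ_0) = -57
  1·m_1 + 6·m_2 + 2·m_3 = 6(Δ_2 - Δ_1) = 78
Natural end conditions: m_0 = m_3 = 0.
Solving the tridiagonal system: m_0 = 0, m_1 = -12, m_2 = 15, m_3 = 0.
On [1, 3], g'(t) = b_2 + 2c_2·(t - 1) + 3d_2·(t - 1)² with b_2 = Δ_2 - h_2(2m_2 + m_3)/6 = -6, c_2 = m_2/2 = 15/2, d_2 = (m_3 - m_2)/(6h_2) = -5/4. So g'(1) = -6.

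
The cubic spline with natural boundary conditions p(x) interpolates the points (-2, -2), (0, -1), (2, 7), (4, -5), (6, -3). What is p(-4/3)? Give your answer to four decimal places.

-2.7196

With m_i denoting the second derivative at x_i, h_i = 2, 2, 2, 2, and Δ_i = (y_(i+1) − y_i)/h_i = 1/2, 4, -6, 1:
  2·m_0 + 8·m_1 + 2·m_2 = 6(Δ_1 - Δ_0) = 21
  2·m_1 + 8·m_2 + 2·m_3 = 6(Δ_2 - Δ_1) = -60
  2·m_2 + 8·m_3 + 2·m_4 = 6(Δ_3 - Δ_2) = 42
Natural end conditions: m_0 = m_4 = 0.
Solving: m_0 = 0, m_1 = 597/112, m_2 = -303/28, m_3 = 891/112, m_4 = 0.
On [-2, 0], p(x) = -2 - 143/112·(x + 2) + 0·(x + 2)² + 199/448·(x + 2)³.
With (x + 2) = 2/3: p(-4/3) = -514/189.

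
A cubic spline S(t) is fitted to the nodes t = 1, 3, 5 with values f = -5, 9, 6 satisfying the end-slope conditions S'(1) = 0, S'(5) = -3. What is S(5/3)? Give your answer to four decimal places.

-2.0926

With m_i denoting the second derivative at x_i, h_i = 2, 2, and Δ_i = (y_(i+1) − y_i)/h_i = 7, -3/2:
  2·m_0 + 8·m_1 + 2·m_2 = 6(Δ_1 - Δ_0) = -51
Clamped end conditions give two more equations: 2h_0·m_0 + h_0·m_1 = 6(Δ_0 - S'(1)) = 42 and h_1·m_1 + 2h_1·m_2 = 6(S'(5) - Δ_1) = -9.
Solving the tridiagonal system: m_0 = 129/8, m_1 = -45/4, m_2 = 27/8.
On [1, 3], S(t) = -5 + 0·(t - 1) + 129/16·(t - 1)² - 73/32·(t - 1)³.
With (t - 1) = 2/3: S(5/3) = -113/54.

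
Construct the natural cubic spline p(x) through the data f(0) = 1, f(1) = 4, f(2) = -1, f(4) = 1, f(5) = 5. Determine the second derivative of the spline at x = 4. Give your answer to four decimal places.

0.2459

With M_i denoting the second derivative at x_i, h_i = 1, 1, 2, 1, and Δ_i = (y_(i+1) − y_i)/h_i = 3, -5, 1, 4:
  1·M_0 + 4·M_1 + 1·M_2 = 6(Δ_1 - Δ_0) = -48
  1·M_1 + 6·M_2 + 2·M_3 = 6(Δ_2 - Δ_1) = 36
  2·M_2 + 6·M_3 + 1·M_4 = 6(Δ_3 - Δ_2) = 18
Natural end conditions: M_0 = M_4 = 0.
Forward elimination and back-substitution give M_0 = 0, M_1 = -858/61, M_2 = 504/61, M_3 = 15/61, M_4 = 0.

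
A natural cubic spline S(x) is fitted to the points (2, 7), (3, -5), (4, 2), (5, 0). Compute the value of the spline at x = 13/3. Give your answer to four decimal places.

Let M_i = S''(x_i). Step sizes h_i = 1, 1, 1; slopes of the chords Δ_i = (y_(i+1) - y_i)/h_i = -12, 7, -2.
  1·M_0 + 4·M_1 + 1·M_2 = 6(Δ_1 - Δ_0) = 114
  1·M_1 + 4·M_2 + 1·M_3 = 6(Δ_2 - Δ_1) = -54
Natural end conditions: M_0 = M_3 = 0.
Hence M_0 = 0, M_1 = 34, M_2 = -22, M_3 = 0.
On [4, 5], S(x) = 2 + 16/3·(x - 4) - 11·(x - 4)² + 11/3·(x - 4)³.
With (x - 4) = 1/3: S(13/3) = 218/81.

2.6914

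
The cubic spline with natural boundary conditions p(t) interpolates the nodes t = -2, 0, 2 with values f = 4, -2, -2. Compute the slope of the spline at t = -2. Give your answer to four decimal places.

-3.7500

Put M_i = p'' at the i-th knot. Here h = (2, 2) and Δ = (-3, 0), so the interior equations h_(i-1)·M_(i-1) + 2(h_(i-1)+h_i)·M_i + h_i·M_(i+1) = 6(Δ_i − Δ_(i-1)) read
  2·M_0 + 8·M_1 + 2·M_2 = 6(Δ_1 - Δ_0) = 18
Natural end conditions: M_0 = M_2 = 0.
Hence M_0 = 0, M_1 = 9/4, M_2 = 0.
On [-2, 0], p'(t) = b_0 + 2c_0·(t + 2) + 3d_0·(t + 2)² with b_0 = Δ_0 - h_0(2M_0 + M_1)/6 = -15/4, c_0 = M_0/2 = 0, d_0 = (M_1 - M_0)/(6h_0) = 3/16. So p'(-2) = -15/4.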